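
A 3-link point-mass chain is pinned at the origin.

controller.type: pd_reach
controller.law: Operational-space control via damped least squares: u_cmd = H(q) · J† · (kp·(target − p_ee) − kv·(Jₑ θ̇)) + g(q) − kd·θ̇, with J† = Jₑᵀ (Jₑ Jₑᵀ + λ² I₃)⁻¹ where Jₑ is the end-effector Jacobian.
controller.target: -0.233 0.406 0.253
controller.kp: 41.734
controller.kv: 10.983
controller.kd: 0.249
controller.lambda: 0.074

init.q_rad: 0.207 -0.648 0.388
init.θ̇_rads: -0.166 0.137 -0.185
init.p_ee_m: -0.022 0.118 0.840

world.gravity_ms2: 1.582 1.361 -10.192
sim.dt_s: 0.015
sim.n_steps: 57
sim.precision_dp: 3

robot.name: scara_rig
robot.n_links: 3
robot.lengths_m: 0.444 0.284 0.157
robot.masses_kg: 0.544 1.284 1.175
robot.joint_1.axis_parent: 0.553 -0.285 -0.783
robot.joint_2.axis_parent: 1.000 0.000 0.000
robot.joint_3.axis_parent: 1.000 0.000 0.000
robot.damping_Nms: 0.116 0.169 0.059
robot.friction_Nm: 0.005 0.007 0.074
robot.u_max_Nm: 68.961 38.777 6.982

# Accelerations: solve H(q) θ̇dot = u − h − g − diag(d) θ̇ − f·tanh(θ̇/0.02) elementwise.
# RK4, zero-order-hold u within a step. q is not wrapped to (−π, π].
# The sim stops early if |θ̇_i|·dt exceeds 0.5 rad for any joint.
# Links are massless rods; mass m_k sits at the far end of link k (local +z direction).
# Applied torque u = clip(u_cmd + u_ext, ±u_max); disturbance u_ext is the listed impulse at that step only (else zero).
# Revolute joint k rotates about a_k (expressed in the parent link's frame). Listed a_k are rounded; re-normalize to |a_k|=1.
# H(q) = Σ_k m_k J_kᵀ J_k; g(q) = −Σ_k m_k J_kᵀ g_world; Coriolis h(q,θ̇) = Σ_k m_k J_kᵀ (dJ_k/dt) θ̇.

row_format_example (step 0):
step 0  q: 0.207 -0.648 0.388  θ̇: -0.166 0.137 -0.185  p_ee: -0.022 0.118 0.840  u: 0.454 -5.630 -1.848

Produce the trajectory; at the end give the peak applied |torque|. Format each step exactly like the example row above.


step 1  q: 0.215 -0.661 0.387  θ̇: 1.170 -1.873 -0.019  p_ee: -0.022 0.120 0.839  u: 1.283 -3.318 -1.474
step 2  q: 0.240 -0.700 0.385  θ̇: 2.149 -3.244 -0.305  p_ee: -0.023 0.124 0.833  u: 2.133 -1.277 -1.005
step 3  q: 0.277 -0.755 0.377  θ̇: 2.821 -4.106 -0.797  p_ee: -0.023 0.130 0.825  u: 2.344 0.291 -0.538
step 4  q: 0.322 -0.820 0.361  θ̇: 3.179 -4.552 -1.258  p_ee: -0.021 0.137 0.815  u: 1.586 1.305 -0.143
step 5  q: 0.370 -0.890 0.341  θ̇: 3.219 -4.674 -1.501  p_ee: -0.018 0.144 0.802  u: 0.254 1.967 0.156
step 6  q: 0.417 -0.959 0.318  θ̇: 2.990 -4.586 -1.474  p_ee: -0.013 0.151 0.788  u: -0.959 2.575 0.382
step 7  q: 0.459 -1.026 0.298  θ̇: 2.591 -4.389 -1.251  p_ee: -0.006 0.157 0.773  u: -1.674 3.272 0.569
step 8  q: 0.494 -1.090 0.282  θ̇: 2.113 -4.150 -0.942  p_ee: 0.001 0.164 0.758  u: -1.880 4.047 0.738
step 9  q: 0.522 -1.150 0.270  θ̇: 1.620 -3.903 -0.630  p_ee: 0.009 0.172 0.742  u: -1.712 4.840 0.897
step 10  q: 0.542 -1.207 0.262  θ̇: 1.147 -3.664 -0.355  p_ee: 0.017 0.179 0.726  u: -1.314 5.598 1.049
step 11  q: 0.556 -1.260 0.259  θ̇: 0.709 -3.440 -0.129  p_ee: 0.024 0.188 0.711  u: -0.793 6.291 1.191
step 12  q: 0.564 -1.310 0.258  θ̇: 0.314 -3.222 0.008  p_ee: 0.031 0.197 0.695  u: -0.202 6.920 1.338
step 13  q: 0.566 -1.357 0.258  θ̇: -0.036 -2.999 0.005  p_ee: 0.038 0.207 0.679  u: 0.439 7.511 1.510
step 14  q: 0.563 -1.400 0.259  θ̇: -0.346 -2.805 0.040  p_ee: 0.044 0.217 0.664  u: 1.034 8.006 1.646
step 15  q: 0.556 -1.441 0.259  θ̇: -0.618 -2.618 0.023  p_ee: 0.050 0.228 0.648  u: 1.611 8.445 1.780
step 16  q: 0.545 -1.479 0.260  θ̇: -0.858 -2.451 0.028  p_ee: 0.054 0.240 0.632  u: 2.138 8.811 1.889
step 17  q: 0.530 -1.515 0.260  θ̇: -1.069 -2.296 0.031  p_ee: 0.058 0.251 0.616  u: 2.622 9.119 1.982
step 18  q: 0.513 -1.548 0.261  θ̇: -1.253 -2.152 0.033  p_ee: 0.061 0.263 0.600  u: 3.066 9.376 2.062
step 19  q: 0.493 -1.579 0.261  θ̇: -1.414 -2.016 0.032  p_ee: 0.064 0.275 0.584  u: 3.472 9.588 2.131
step 20  q: 0.471 -1.608 0.262  θ̇: -1.554 -1.888 0.030  p_ee: 0.065 0.287 0.569  u: 3.842 9.760 2.190
step 21  q: 0.446 -1.636 0.262  θ̇: -1.674 -1.766 0.026  p_ee: 0.066 0.299 0.553  u: 4.178 9.896 2.239
step 22  q: 0.420 -1.661 0.262  θ̇: -1.777 -1.651 0.023  p_ee: 0.065 0.311 0.537  u: 4.482 9.998 2.280
step 23  q: 0.393 -1.685 0.263  θ̇: -1.865 -1.540 0.021  p_ee: 0.064 0.322 0.522  u: 4.757 10.071 2.313
step 24  q: 0.365 -1.708 0.263  θ̇: -1.937 -1.434 0.019  p_ee: 0.062 0.333 0.507  u: 5.005 10.117 2.339
step 25  q: 0.335 -1.728 0.263  θ̇: -1.997 -1.332 0.017  p_ee: 0.060 0.344 0.492  u: 5.226 10.139 2.358
step 26  q: 0.305 -1.748 0.264  θ̇: -2.044 -1.235 0.016  p_ee: 0.056 0.354 0.477  u: 5.424 10.138 2.372
step 27  q: 0.274 -1.766 0.264  θ̇: -2.079 -1.142 0.015  p_ee: 0.052 0.364 0.463  u: 5.599 10.118 2.380
step 28  q: 0.243 -1.782 0.264  θ̇: -2.104 -1.053 0.015  p_ee: 0.048 0.373 0.449  u: 5.754 10.081 2.384
step 29  q: 0.211 -1.797 0.265  θ̇: -2.118 -0.967 0.014  p_ee: 0.043 0.382 0.435  u: 5.888 10.028 2.383
step 30  q: 0.179 -1.811 0.265  θ̇: -2.124 -0.886 0.014  p_ee: 0.037 0.390 0.422  u: 6.004 9.962 2.379
step 31  q: 0.147 -1.824 0.265  θ̇: -2.121 -0.808 0.014  p_ee: 0.031 0.398 0.409  u: 6.103 9.884 2.371
step 32  q: 0.115 -1.835 0.265  θ̇: -2.111 -0.734 0.015  p_ee: 0.025 0.405 0.397  u: 6.185 9.796 2.360
step 33  q: 0.084 -1.846 0.266  θ̇: -2.093 -0.664 0.013  p_ee: 0.019 0.412 0.385  u: 6.252 9.702 2.348
step 34  q: 0.053 -1.855 0.266  θ̇: -2.069 -0.600 0.019  p_ee: 0.012 0.419 0.374  u: 6.304 9.597 2.330
step 35  q: 0.022 -1.864 0.266  θ̇: -2.039 -0.537 0.018  p_ee: 0.005 0.424 0.363  u: 6.344 9.491 2.314
step 36  q: -0.008 -1.872 0.267  θ̇: -2.004 -0.479 0.016  p_ee: -0.002 0.430 0.352  u: 6.372 9.381 2.296
step 37  q: -0.038 -1.878 0.267  θ̇: -1.965 -0.425 0.018  p_ee: -0.009 0.435 0.343  u: 6.387 9.266 2.276
step 38  q: -0.067 -1.884 0.267  θ̇: -1.921 -0.374 0.018  p_ee: -0.016 0.439 0.333  u: 6.393 9.151 2.256
step 39  q: -0.096 -1.890 0.268  θ̇: -1.875 -0.328 0.020  p_ee: -0.023 0.443 0.324  u: 6.390 9.035 2.234
step 40  q: -0.124 -1.894 0.268  θ̇: -1.826 -0.285 0.022  p_ee: -0.031 0.447 0.316  u: 6.377 8.920 2.212
step 41  q: -0.151 -1.898 0.268  θ̇: -1.774 -0.245 0.024  p_ee: -0.038 0.451 0.308  u: 6.358 8.806 2.190
step 42  q: -0.177 -1.902 0.269  θ̇: -1.721 -0.209 0.026  p_ee: -0.045 0.454 0.300  u: 6.331 8.693 2.168
step 43  q: -0.202 -1.905 0.269  θ̇: -1.666 -0.176 0.028  p_ee: -0.052 0.456 0.293  u: 6.299 8.583 2.145
step 44  q: -0.227 -1.907 0.269  θ̇: -1.611 -0.147 0.031  p_ee: -0.058 0.459 0.286  u: 6.261 8.476 2.123
step 45  q: -0.251 -1.909 0.270  θ̇: -1.555 -0.120 0.033  p_ee: -0.065 0.461 0.280  u: 6.219 8.372 2.101
step 46  q: -0.273 -1.911 0.270  θ̇: -1.499 -0.096 0.037  p_ee: -0.072 0.463 0.274  u: 6.173 8.270 2.080
step 47  q: -0.296 -1.912 0.271  θ̇: -1.443 -0.075 0.040  p_ee: -0.078 0.465 0.268  u: 6.123 8.173 2.059
step 48  q: -0.317 -1.913 0.272  θ̇: -1.387 -0.056 0.044  p_ee: -0.084 0.467 0.263  u: 6.071 8.079 2.038
step 49  q: -0.337 -1.914 0.272  θ̇: -1.333 -0.039 0.049  p_ee: -0.090 0.468 0.258  u: 6.017 7.989 2.018
step 50  q: -0.357 -1.914 0.273  θ̇: -1.279 -0.025 0.054  p_ee: -0.096 0.469 0.253  u: 5.962 7.902 1.998
step 51  q: -0.376 -1.914 0.274  θ̇: -1.226 -0.013 0.060  p_ee: -0.101 0.471 0.249  u: 5.905 7.819 1.979
step 52  q: -0.394 -1.914 0.275  θ̇: -1.174 -0.003 0.066  p_ee: -0.107 0.472 0.245  u: 5.847 7.741 1.961
step 53  q: -0.411 -1.914 0.276  θ̇: -1.123 0.005 0.073  p_ee: -0.112 0.472 0.241  u: 5.790 7.666 1.943
step 54  q: -0.427 -1.914 0.277  θ̇: -1.074 0.012 0.080  p_ee: -0.117 0.473 0.238  u: 5.732 7.595 1.926
step 55  q: -0.443 -1.914 0.278  θ̇: -1.026 0.017 0.087  p_ee: -0.122 0.474 0.234  u: 5.674 7.528 1.910
step 56  q: -0.458 -1.914 0.280  θ̇: -0.980 0.022 0.093  p_ee: -0.126 0.475 0.231  u: 5.617 7.465 1.895
step 57  q: -0.472 -1.913 0.281  θ̇: -0.935 0.025 0.098  p_ee: -0.131 0.475 0.228
max |u| (N·m): 10.139


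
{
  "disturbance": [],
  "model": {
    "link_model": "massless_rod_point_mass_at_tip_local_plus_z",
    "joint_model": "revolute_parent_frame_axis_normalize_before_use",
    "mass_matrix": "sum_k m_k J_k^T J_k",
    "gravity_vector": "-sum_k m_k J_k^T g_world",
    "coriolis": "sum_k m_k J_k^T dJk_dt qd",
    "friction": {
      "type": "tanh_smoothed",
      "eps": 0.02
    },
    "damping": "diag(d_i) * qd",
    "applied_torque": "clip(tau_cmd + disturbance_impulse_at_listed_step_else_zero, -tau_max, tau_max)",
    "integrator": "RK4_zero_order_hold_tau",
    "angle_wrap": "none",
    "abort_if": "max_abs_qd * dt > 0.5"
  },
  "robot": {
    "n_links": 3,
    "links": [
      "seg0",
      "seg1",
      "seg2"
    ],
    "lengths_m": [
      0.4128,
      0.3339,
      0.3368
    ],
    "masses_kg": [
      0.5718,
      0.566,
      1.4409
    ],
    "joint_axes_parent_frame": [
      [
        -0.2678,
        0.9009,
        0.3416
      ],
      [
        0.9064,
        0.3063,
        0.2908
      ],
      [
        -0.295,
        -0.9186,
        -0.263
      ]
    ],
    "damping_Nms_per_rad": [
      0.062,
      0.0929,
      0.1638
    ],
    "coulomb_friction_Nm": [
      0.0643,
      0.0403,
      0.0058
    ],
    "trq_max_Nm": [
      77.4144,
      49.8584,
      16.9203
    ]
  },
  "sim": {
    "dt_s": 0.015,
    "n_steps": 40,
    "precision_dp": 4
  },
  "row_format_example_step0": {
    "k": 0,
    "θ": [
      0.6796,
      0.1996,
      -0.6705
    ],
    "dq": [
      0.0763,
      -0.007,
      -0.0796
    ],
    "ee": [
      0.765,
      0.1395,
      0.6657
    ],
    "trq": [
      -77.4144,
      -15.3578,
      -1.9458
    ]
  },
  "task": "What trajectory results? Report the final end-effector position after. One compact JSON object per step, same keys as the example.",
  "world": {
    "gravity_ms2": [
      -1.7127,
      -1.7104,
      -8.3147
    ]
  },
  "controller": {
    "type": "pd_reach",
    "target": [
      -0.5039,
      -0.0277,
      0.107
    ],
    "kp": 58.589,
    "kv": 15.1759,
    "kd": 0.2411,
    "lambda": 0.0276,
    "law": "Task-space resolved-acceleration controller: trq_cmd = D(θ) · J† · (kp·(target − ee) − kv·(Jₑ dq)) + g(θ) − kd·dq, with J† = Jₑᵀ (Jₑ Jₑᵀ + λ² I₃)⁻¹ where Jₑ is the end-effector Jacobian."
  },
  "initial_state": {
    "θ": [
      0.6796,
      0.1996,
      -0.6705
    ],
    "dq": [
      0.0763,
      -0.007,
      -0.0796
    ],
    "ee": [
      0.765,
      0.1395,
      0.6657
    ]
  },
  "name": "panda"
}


{"k":1,"\u03b8":[0.6669,0.1882,-0.7204],"dq":[-1.7258,-1.4721,-6.3723],"ee":[0.7594,0.1396,0.6618],"trq":[-77.4144,-11.7058,-0.342]}
{"k":2,"\u03b8":[0.6305,0.1591,-0.8485],"dq":[-3.0792,-2.3441,-10.4367],"ee":[0.7411,0.1382,0.6535],"trq":[-60.1659,-8.0347,-0.7262]}
{"k":3,"\u03b8":[0.5783,0.1215,-1.0195],"dq":[-3.8384,-2.6385,-12.1948],"ee":[0.7109,0.1344,0.6423],"trq":[-38.4648,-5.2185,-1.4649]}
{"k":4,"\u03b8":[0.5183,0.0823,-1.2053],"dq":[-4.1562,-2.5586,-12.5286],"ee":[0.6714,0.1285,0.6293],"trq":[-22.9876,-3.3122,-1.7316]}
{"k":5,"\u03b8":[0.4553,0.0462,-1.3913],"dq":[-4.2552,-2.2523,-12.2702],"ee":[0.6255,0.1211,0.6151],"trq":[-12.3702,-2.0199,-1.3918]}
{"k":6,"\u03b8":[0.3916,0.016,-1.5715],"dq":[-4.246,-1.7558,-11.7823],"ee":[0.5756,0.113,0.5999],"trq":[-5.1759,-1.0466,-0.6205]}
{"k":7,"\u03b8":[0.3285,-0.0053,-1.7438],"dq":[-4.1806,-1.0556,-11.2153],"ee":[0.5232,0.1047,0.5839],"trq":[-0.3384,-0.1471,0.3751]}
{"k":8,"\u03b8":[0.2666,-0.0143,-1.9074],"dq":[-4.0798,-0.1244,-10.6316],"ee":[0.4697,0.0972,0.5675],"trq":[2.9002,0.9326,1.4409]}
{"k":9,"\u03b8":[0.2064,-0.0074,-2.0624],"dq":[-3.9454,1.0526,-10.0567],"ee":[0.4159,0.0912,0.5513],"trq":[5.1507,2.584,2.4928]}
{"k":10,"\u03b8":[0.1485,0.0196,-2.2089],"dq":[-3.766,2.5433,-9.5045],"ee":[0.3624,0.0875,0.5359],"trq":[7.1556,5.4881,3.5077]}
{"k":11,"\u03b8":[0.0938,0.0731,-2.3476],"dq":[-3.5138,4.5613,-9.0017],"ee":[0.3096,0.0868,0.5224],"trq":[10.5105,10.8898,4.5101]}
{"k":12,"\u03b8":[0.0439,0.1649,-2.4796],"dq":[-3.1165,7.6334,-8.6294],"ee":[0.2578,0.0892,0.5122],"trq":[18.5363,17.1756,5.5831]}
{"k":13,"\u03b8":[0.0022,0.3113,-2.6081],"dq":[-2.3992,11.7658,-8.5694],"ee":[0.2068,0.0942,0.5075],"trq":[18.1969,-2.5014,6.8698]}
{"k":14,"\u03b8":[-0.0279,0.477,-2.7351],"dq":[-1.6187,10.252,-8.4146],"ee":[0.157,0.0999,0.5104],"trq":[-14.5025,-33.4125,8.037]}
{"k":15,"\u03b8":[-0.0548,0.5643,-2.8499],"dq":[-2.0601,1.6295,-6.7986],"ee":[0.1099,0.1036,0.5172],"trq":[-36.6597,-33.4542,7.9172]}
{"k":16,"\u03b8":[-0.0969,0.5328,-2.9319],"dq":[-3.6161,-5.623,-4.1259],"ee":[0.0664,0.1054,0.52],"trq":[-32.4884,-21.5909,6.6138]}
{"k":17,"\u03b8":[-0.1627,0.4184,-2.9777],"dq":[-5.1732,-9.5743,-2.0439],"ee":[0.0261,0.1058,0.5152],"trq":[-17.598,-11.7063,5.4488]}
{"k":18,"\u03b8":[-0.2484,0.2619,-3.0003],"dq":[-6.2757,-11.2826,-1.0226],"ee":[-0.0116,0.1042,0.5035],"trq":[-2.64,-5.2343,4.9175]}
{"k":19,"\u03b8":[-0.3476,0.0909,-3.0131],"dq":[-6.9636,-11.5001,-0.6791],"ee":[-0.0472,0.1,0.4871],"trq":[8.9153,-1.2442,4.7973]}
{"k":20,"\u03b8":[-0.4548,-0.0756,-3.0228],"dq":[-7.3434,-10.6787,-0.5786],"ee":[-0.081,0.0936,0.4677],"trq":[16.4048,0.859,4.7613]}
{"k":21,"\u03b8":[-0.566,-0.225,-3.0309],"dq":[-7.4843,-9.2376,-0.4645],"ee":[-0.1132,0.0855,0.447],"trq":[20.5121,1.5576,4.6068]}
{"k":22,"\u03b8":[-0.678,-0.351,-3.0364],"dq":[-7.4287,-7.5583,-0.2484],"ee":[-0.1439,0.0766,0.4262],"trq":[22.3488,1.3533,4.2744]}
{"k":23,"\u03b8":[-0.7879,-0.452,-3.038],"dq":[-7.2129,-5.9194,0.0558],"ee":[-0.1731,0.0678,0.4058],"trq":[22.8749,0.6879,3.7984]}
{"k":24,"\u03b8":[-0.8937,-0.5299,-3.0347],"dq":[-6.8752,-4.4805,0.3957],"ee":[-0.2008,0.0595,0.3863],"trq":[22.7263,-0.1245,3.249]}
{"k":25,"\u03b8":[-0.9938,-0.5882,-3.0264],"dq":[-6.4551,-3.3067,0.7219],"ee":[-0.2271,0.052,0.3679],"trq":[22.2635,-0.8995,2.687]}
{"k":26,"\u03b8":[-1.0872,-0.6309,-3.0134],"dq":[-5.9884,-2.4037,1.0008],"ee":[-0.2519,0.0454,0.3505],"trq":[21.6697,-1.5495,2.1564]}
{"k":27,"\u03b8":[-1.1734,-0.6619,-2.9968],"dq":[-5.5044,-1.7464,1.2168],"ee":[-0.2751,0.0398,0.3341],"trq":[21.0296,-2.0476,1.6812]}
{"k":28,"\u03b8":[-1.2524,-0.6846,-2.9774],"dq":[-5.0247,-1.2967,1.3681],"ee":[-0.2968,0.035,0.3185],"trq":[20.3789,-2.4002,1.2701]}
{"k":29,"\u03b8":[-1.3243,-0.7018,-2.9561],"dq":[-4.5637,-1.0145,1.4605],"ee":[-0.317,0.0309,0.3036],"trq":[19.7308,-2.629,0.923]}
{"k":30,"\u03b8":[-1.3895,-0.7158,-2.9339],"dq":[-4.13,-0.8627,1.5033],"ee":[-0.3356,0.0275,0.2895],"trq":[19.0898,-2.76,0.6354]}
{"k":31,"\u03b8":[-1.4485,-0.7283,-2.9113],"dq":[-3.7281,-0.8094,1.5068],"ee":[-0.3526,0.0246,0.2761],"trq":[18.4575,-2.8187,0.4006]}
{"k":32,"\u03b8":[-1.5016,-0.7406,-2.8889],"dq":[-3.3595,-0.8282,1.4804],"ee":[-0.3682,0.0222,0.2635],"trq":[17.8354,-2.8264,0.2117]}
{"k":33,"\u03b8":[-1.5495,-0.7535,-2.867],"dq":[-3.0238,-0.8984,1.4322],"ee":[-0.3823,0.0201,0.2515],"trq":[17.2253,-2.8004,0.0622]}
{"k":34,"\u03b8":[-1.5925,-0.7677,-2.846],"dq":[-2.7197,-1.004,1.3689],"ee":[-0.3952,0.0184,0.2402],"trq":[16.6296,-2.7533,-0.0534]}
{"k":35,"\u03b8":[-1.6312,-0.7837,-2.826],"dq":[-2.4451,-1.133,1.2958],"ee":[-0.4067,0.0169,0.2296],"trq":[16.0508,-2.6941,-0.14]}
{"k":36,"\u03b8":[-1.666,-0.8017,-2.8072],"dq":[-2.1977,-1.2763,1.217],"ee":[-0.4172,0.0157,0.2197],"trq":[15.4912,-2.6286,-0.2019]}
{"k":37,"\u03b8":[-1.6973,-0.822,-2.7895],"dq":[-1.9753,-1.4273,1.1357],"ee":[-0.4265,0.0147,0.2104],"trq":[14.9528,-2.5601,-0.2425]}
{"k":38,"\u03b8":[-1.7255,-0.8446,-2.7731],"dq":[-1.7753,-1.5809,1.0541],"ee":[-0.4349,0.0138,0.2019],"trq":[14.437,-2.4904,-0.2645]}
{"k":39,"\u03b8":[-1.7507,-0.8694,-2.7579],"dq":[-1.5957,-1.7335,0.974],"ee":[-0.4424,0.013,0.194],"trq":[13.9447,-2.4202,-0.2703]}
{"k":40,"\u03b8":[-1.7734,-0.8965,-2.7439],"dq":[-1.4342,-1.8823,0.8964],"ee":[-0.449,0.0124,0.1867]}
{"summary": "final ee position (m): -0.4490 0.0124 0.1867"}


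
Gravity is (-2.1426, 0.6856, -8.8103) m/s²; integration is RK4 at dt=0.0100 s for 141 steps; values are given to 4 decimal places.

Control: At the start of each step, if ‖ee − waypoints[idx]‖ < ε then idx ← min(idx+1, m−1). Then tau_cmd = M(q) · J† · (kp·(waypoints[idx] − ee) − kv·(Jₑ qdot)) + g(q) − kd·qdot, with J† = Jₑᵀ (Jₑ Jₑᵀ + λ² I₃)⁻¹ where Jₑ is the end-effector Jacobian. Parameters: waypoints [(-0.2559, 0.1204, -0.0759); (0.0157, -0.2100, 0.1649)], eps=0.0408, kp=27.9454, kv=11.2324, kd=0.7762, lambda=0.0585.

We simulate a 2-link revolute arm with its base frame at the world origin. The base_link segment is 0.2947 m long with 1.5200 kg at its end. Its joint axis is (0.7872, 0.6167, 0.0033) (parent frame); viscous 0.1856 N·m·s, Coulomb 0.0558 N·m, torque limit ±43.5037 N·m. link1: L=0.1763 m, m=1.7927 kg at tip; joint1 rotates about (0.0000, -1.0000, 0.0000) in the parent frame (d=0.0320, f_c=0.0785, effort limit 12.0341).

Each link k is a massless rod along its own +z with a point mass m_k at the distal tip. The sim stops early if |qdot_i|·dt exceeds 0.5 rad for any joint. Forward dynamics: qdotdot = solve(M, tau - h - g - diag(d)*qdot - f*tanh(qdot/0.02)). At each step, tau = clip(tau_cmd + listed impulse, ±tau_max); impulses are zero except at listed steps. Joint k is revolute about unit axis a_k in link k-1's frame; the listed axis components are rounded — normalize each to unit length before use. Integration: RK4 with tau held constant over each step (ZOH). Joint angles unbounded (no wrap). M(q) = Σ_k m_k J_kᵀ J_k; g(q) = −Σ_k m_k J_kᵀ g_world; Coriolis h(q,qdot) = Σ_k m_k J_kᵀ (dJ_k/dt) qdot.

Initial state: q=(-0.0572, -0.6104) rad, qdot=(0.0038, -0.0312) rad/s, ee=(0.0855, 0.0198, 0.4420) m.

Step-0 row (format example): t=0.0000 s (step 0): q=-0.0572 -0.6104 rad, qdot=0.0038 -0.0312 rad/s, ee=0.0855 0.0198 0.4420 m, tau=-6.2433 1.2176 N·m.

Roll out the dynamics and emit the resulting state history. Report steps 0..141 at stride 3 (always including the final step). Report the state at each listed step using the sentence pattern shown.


t=0.0300 s (step 3): q=-0.0656 -0.6203 rad, qdot=-0.5239 -0.5453 rad/s, ee=0.0847 0.0227 0.4414 m, tau=-3.4686 1.4179 N·m.
t=0.0600 s (step 6): q=-0.0865 -0.6395 rad, qdot=-0.8467 -0.7054 rad/s, ee=0.0818 0.0298 0.4401 m, tau=-1.5388 1.3238 N·m.
t=0.0900 s (step 9): q=-0.1152 -0.6615 rad, qdot=-1.0570 -0.7508 rad/s, ee=0.0773 0.0396 0.4386 m, tau=-0.1361 1.1769 N·m.
t=0.1200 s (step 12): q=-0.1492 -0.6842 rad, qdot=-1.2002 -0.7600 rad/s, ee=0.0714 0.0510 0.4367 m, tau=0.9307 1.0422 N·m.
t=0.1500 s (step 15): q=-0.1868 -0.7070 rad, qdot=-1.3010 -0.7584 rad/s, ee=0.0647 0.0636 0.4344 m, tau=1.7813 0.9308 N·m.
t=0.1800 s (step 18): q=-0.2270 -0.7296 rad, qdot=-1.3742 -0.7535 rad/s, ee=0.0573 0.0769 0.4315 m, tau=2.4913 0.8390 N·m.
t=0.2100 s (step 21): q=-0.2690 -0.7522 rad, qdot=-1.4285 -0.7473 rad/s, ee=0.0494 0.0906 0.4280 m, tau=3.1089 0.7610 N·m.
t=0.2400 s (step 24): q=-0.3125 -0.7745 rad, qdot=-1.4697 -0.7397 rad/s, ee=0.0413 0.1046 0.4237 m, tau=3.6647 0.6914 N·m.
t=0.2700 s (step 27): q=-0.3571 -0.7965 rad, qdot=-1.5012 -0.7304 rad/s, ee=0.0330 0.1188 0.4188 m, tau=4.1777 0.6263 N·m.
t=0.3000 s (step 30): q=-0.4025 -0.8183 rad, qdot=-1.5254 -0.7190 rad/s, ee=0.0246 0.1329 0.4131 m, tau=4.6597 0.5628 N·m.
t=0.3300 s (step 33): q=-0.4485 -0.8396 rad, qdot=-1.5437 -0.7054 rad/s, ee=0.0161 0.1470 0.4068 m, tau=5.1179 0.4991 N·m.
t=0.3600 s (step 36): q=-0.4951 -0.8606 rad, qdot=-1.5569 -0.6893 rad/s, ee=0.0077 0.1609 0.3997 m, tau=5.5559 0.4341 N·m.
t=0.3900 s (step 39): q=-0.5419 -0.8810 rad, qdot=-1.5657 -0.6709 rad/s, ee=-0.0007 0.1745 0.3919 m, tau=5.9758 0.3668 N·m.
t=0.4200 s (step 42): q=-0.5889 -0.9008 rad, qdot=-1.5703 -0.6501 rad/s, ee=-0.0089 0.1879 0.3835 m, tau=6.3784 0.2971 N·m.
t=0.4500 s (step 45): q=-0.6361 -0.9199 rad, qdot=-1.5710 -0.6272 rad/s, ee=-0.0171 0.2010 0.3744 m, tau=6.7634 0.2246 N·m.
t=0.4800 s (step 48): q=-0.6831 -0.9384 rad, qdot=-1.5680 -0.6024 rad/s, ee=-0.0250 0.2136 0.3648 m, tau=7.1304 0.1495 N·m.
t=0.5100 s (step 51): q=-0.7301 -0.9561 rad, qdot=-1.5614 -0.5760 rad/s, ee=-0.0327 0.2258 0.3547 m, tau=7.4787 0.0718 N·m.
t=0.5400 s (step 54): q=-0.7768 -0.9730 rad, qdot=-1.5513 -0.5483 rad/s, ee=-0.0402 0.2376 0.3440 m, tau=7.8076 -0.0081 N·m.
t=0.5700 s (step 57): q=-0.8231 -0.9890 rad, qdot=-1.5379 -0.5196 rad/s, ee=-0.0474 0.2488 0.3330 m, tau=8.1164 -0.0899 N·m.
t=0.6000 s (step 60): q=-0.8690 -1.0041 rad, qdot=-1.5212 -0.4903 rad/s, ee=-0.0543 0.2596 0.3215 m, tau=8.4044 -0.1733 N·m.
t=0.6300 s (step 63): q=-0.9144 -1.0184 rad, qdot=-1.5014 -0.4607 rad/s, ee=-0.0609 0.2698 0.3098 m, tau=8.6713 -0.2578 N·m.
t=0.6600 s (step 66): q=-0.9591 -1.0318 rad, qdot=-1.4787 -0.4310 rad/s, ee=-0.0672 0.2794 0.2978 m, tau=8.9166 -0.3431 N·m.
t=0.6900 s (step 69): q=-1.0030 -1.0443 rad, qdot=-1.4534 -0.4017 rad/s, ee=-0.0732 0.2885 0.2855 m, tau=9.1405 -0.4286 N·m.
t=0.7200 s (step 72): q=-1.0462 -1.0559 rad, qdot=-1.4256 -0.3728 rad/s, ee=-0.0788 0.2971 0.2732 m, tau=9.3429 -0.5141 N·m.
t=0.7500 s (step 75): q=-1.0886 -1.0667 rad, qdot=-1.3955 -0.3447 rad/s, ee=-0.0841 0.3051 0.2607 m, tau=9.5242 -0.5990 N·m.
t=0.7800 s (step 78): q=-1.1299 -1.0766 rad, qdot=-1.3635 -0.3175 rad/s, ee=-0.0891 0.3125 0.2482 m, tau=9.6849 -0.6830 N·m.
t=0.8100 s (step 81): q=-1.1703 -1.0858 rad, qdot=-1.3298 -0.2915 rad/s, ee=-0.0937 0.3194 0.2358 m, tau=9.8256 -0.7658 N·m.
t=0.8400 s (step 84): q=-1.2097 -1.0942 rad, qdot=-1.2946 -0.2666 rad/s, ee=-0.0979 0.3258 0.2233 m, tau=9.9471 -0.8470 N·m.
t=0.8700 s (step 87): q=-1.2480 -1.1018 rad, qdot=-1.2581 -0.2431 rad/s, ee=-0.1019 0.3316 0.2110 m, tau=10.0502 -0.9263 N·m.
t=0.9000 s (step 90): q=-1.2852 -1.1088 rad, qdot=-1.2208 -0.2209 rad/s, ee=-0.1055 0.3370 0.1988 m, tau=10.1360 -1.0036 N·m.
t=0.9300 s (step 93): q=-1.3212 -1.1151 rad, qdot=-1.1827 -0.2002 rad/s, ee=-0.1088 0.3419 0.1869 m, tau=10.2055 -1.0786 N·m.
t=0.9600 s (step 96): q=-1.3561 -1.1208 rad, qdot=-1.1441 -0.1809 rad/s, ee=-0.1118 0.3464 0.1751 m, tau=10.2598 -1.1511 N·m.
t=0.9900 s (step 99): q=-1.3899 -1.1260 rad, qdot=-1.1053 -0.1630 rad/s, ee=-0.1145 0.3504 0.1636 m, tau=10.3001 -1.2210 N·m.
t=1.0200 s (step 102): q=-1.4225 -1.1306 rad, qdot=-1.0664 -0.1464 rad/s, ee=-0.1169 0.3540 0.1523 m, tau=10.3276 -1.2883 N·m.
t=1.0500 s (step 105): q=-1.4539 -1.1348 rad, qdot=-1.0277 -0.1313 rad/s, ee=-0.1191 0.3573 0.1413 m, tau=10.3433 -1.3528 N·m.
t=1.0800 s (step 108): q=-1.4841 -1.1386 rad, qdot=-0.9893 -0.1174 rad/s, ee=-0.1211 0.3602 0.1306 m, tau=10.3485 -1.4146 N·m.
t=1.1100 s (step 111): q=-1.5132 -1.1419 rad, qdot=-0.9513 -0.1047 rad/s, ee=-0.1228 0.3628 0.1203 m, tau=10.3441 -1.4736 N·m.
t=1.1400 s (step 114): q=-1.5412 -1.1449 rad, qdot=-0.9139 -0.0933 rad/s, ee=-0.1243 0.3650 0.1102 m, tau=10.3313 -1.5299 N·m.
t=1.1700 s (step 117): q=-1.5681 -1.1475 rad, qdot=-0.8772 -0.0829 rad/s, ee=-0.1257 0.3670 0.1005 m, tau=10.3111 -1.5834 N·m.
t=1.2000 s (step 120): q=-1.5939 -1.1499 rad, qdot=-0.8412 -0.0736 rad/s, ee=-0.1268 0.3688 0.0912 m, tau=10.2844 -1.6343 N·m.
t=1.2300 s (step 123): q=-1.6186 -1.1520 rad, qdot=-0.8062 -0.0653 rad/s, ee=-0.1278 0.3703 0.0822 m, tau=10.2520 -1.6826 N·m.
t=1.2600 s (step 126): q=-1.6423 -1.1538 rad, qdot=-0.7721 -0.0579 rad/s, ee=-0.1287 0.3716 0.0735 m, tau=10.2148 -1.7283 N·m.
t=1.2900 s (step 129): q=-1.6649 -1.1555 rad, qdot=-0.7390 -0.0515 rad/s, ee=-0.1294 0.3727 0.0651 m, tau=10.1736 -1.7714 N·m.
t=1.3200 s (step 132): q=-1.6866 -1.1569 rad, qdot=-0.7070 -0.0459 rad/s, ee=-0.1300 0.3736 0.0571 m, tau=10.1289 -1.8121 N·m.
t=1.3500 s (step 135): q=-1.7074 -1.1582 rad, qdot=-0.6760 -0.0412 rad/s, ee=-0.1304 0.3743 0.0494 m, tau=10.0815 -1.8502 N·m.
t=1.3800 s (step 138): q=-1.7272 -1.1594 rad, qdot=-0.6462 -0.0373 rad/s, ee=-0.1308 0.3750 0.0420 m, tau=10.0319 -1.8860 N·m.
t=1.4100 s (step 141): q=-1.7461 -1.1605 rad, qdot=-0.6174 -0.0342 rad/s, ee=-0.1311 0.3755 0.0350 m.


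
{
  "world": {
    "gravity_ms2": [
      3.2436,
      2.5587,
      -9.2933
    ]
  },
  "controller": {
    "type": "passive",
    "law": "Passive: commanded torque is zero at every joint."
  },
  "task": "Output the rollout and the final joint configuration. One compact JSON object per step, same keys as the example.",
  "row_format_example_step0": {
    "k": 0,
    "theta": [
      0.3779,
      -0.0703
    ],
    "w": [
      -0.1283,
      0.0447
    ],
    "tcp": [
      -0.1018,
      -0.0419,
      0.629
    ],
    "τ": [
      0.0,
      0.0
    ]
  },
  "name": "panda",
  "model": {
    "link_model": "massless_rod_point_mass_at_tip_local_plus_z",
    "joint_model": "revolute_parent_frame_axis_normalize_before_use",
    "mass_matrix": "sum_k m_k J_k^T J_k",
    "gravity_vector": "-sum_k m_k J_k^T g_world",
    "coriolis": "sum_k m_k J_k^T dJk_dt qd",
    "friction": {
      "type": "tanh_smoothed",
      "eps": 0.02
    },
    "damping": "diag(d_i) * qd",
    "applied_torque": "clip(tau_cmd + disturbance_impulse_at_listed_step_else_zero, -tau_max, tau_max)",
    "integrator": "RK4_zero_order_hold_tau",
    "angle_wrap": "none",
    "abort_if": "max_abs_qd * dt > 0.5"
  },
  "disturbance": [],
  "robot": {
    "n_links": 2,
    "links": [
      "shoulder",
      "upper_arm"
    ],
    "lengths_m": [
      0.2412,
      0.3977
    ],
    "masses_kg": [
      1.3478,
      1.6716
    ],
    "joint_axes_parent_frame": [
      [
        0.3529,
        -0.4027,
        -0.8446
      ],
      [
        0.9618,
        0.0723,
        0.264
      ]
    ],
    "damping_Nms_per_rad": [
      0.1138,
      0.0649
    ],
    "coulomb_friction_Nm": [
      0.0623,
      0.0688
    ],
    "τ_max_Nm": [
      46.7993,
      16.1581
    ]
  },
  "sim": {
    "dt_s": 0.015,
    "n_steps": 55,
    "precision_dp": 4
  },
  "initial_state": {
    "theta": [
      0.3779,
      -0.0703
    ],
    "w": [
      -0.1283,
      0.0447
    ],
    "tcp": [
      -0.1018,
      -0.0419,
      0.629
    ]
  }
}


{"k":1,"theta":[0.3754,-0.0701],"w":[-0.2066,-0.0143],"tcp":[-0.1011,-0.0416,0.6291],"\u03c4":[0.0,0.0]}
{"k":2,"theta":[0.3717,-0.0707],"w":[-0.2922,-0.0633],"tcp":[-0.0999,-0.0409,0.6294],"\u03c4":[0.0,0.0]}
{"k":3,"theta":[0.3666,-0.072],"w":[-0.3801,-0.1108],"tcp":[-0.0983,-0.0397,0.6297],"\u03c4":[0.0,0.0]}
{"k":4,"theta":[0.3602,-0.074],"w":[-0.4708,-0.1571],"tcp":[-0.0963,-0.0381,0.6301],"\u03c4":[0.0,0.0]}
{"k":5,"theta":[0.3525,-0.0767],"w":[-0.5653,-0.2019],"tcp":[-0.0939,-0.036,0.6305],"\u03c4":[0.0,0.0]}
{"k":6,"theta":[0.3433,-0.08],"w":[-0.6644,-0.2449],"tcp":[-0.0909,-0.0334,0.6311],"\u03c4":[0.0,0.0]}
{"k":7,"theta":[0.3325,-0.084],"w":[-0.7694,-0.2854],"tcp":[-0.0876,-0.0303,0.6316],"\u03c4":[0.0,0.0]}
{"k":8,"theta":[0.3201,-0.0886],"w":[-0.8813,-0.3231],"tcp":[-0.0837,-0.0268,0.6323],"\u03c4":[0.0,0.0]}
{"k":9,"theta":[0.306,-0.0937],"w":[-1.0015,-0.3572],"tcp":[-0.0794,-0.0227,0.6329],"\u03c4":[0.0,0.0]}
{"k":10,"theta":[0.2901,-0.0993],"w":[-1.1314,-0.3867],"tcp":[-0.0746,-0.018,0.6336],"\u03c4":[0.0,0.0]}
{"k":11,"theta":[0.272,-0.1053],"w":[-1.2726,-0.4107],"tcp":[-0.0694,-0.0129,0.6342],"\u03c4":[0.0,0.0]}
{"k":12,"theta":[0.2518,-0.1116],"w":[-1.4269,-0.4278],"tcp":[-0.0636,-0.0071,0.6348],"\u03c4":[0.0,0.0]}
{"k":13,"theta":[0.2292,-0.1181],"w":[-1.596,-0.4366],"tcp":[-0.0573,-0.0007,0.6353],"\u03c4":[0.0,0.0]}
{"k":14,"theta":[0.2038,-0.1246],"w":[-1.7822,-0.4351],"tcp":[-0.0505,0.0063,0.6358],"\u03c4":[0.0,0.0]}
{"k":15,"theta":[0.1756,-0.1311],"w":[-1.9873,-0.4213],"tcp":[-0.0432,0.014,0.6361],"\u03c4":[0.0,0.0]}
{"k":16,"theta":[0.1441,-0.1372],"w":[-2.2137,-0.3927],"tcp":[-0.0354,0.0223,0.6362],"\u03c4":[0.0,0.0]}
{"k":17,"theta":[0.1091,-0.1427],"w":[-2.4633,-0.3466],"tcp":[-0.027,0.0314,0.6361],"\u03c4":[0.0,0.0]}
{"k":18,"theta":[0.0701,-0.1475],"w":[-2.7377,-0.2798],"tcp":[-0.0182,0.0412,0.6358],"\u03c4":[0.0,0.0]}
{"k":19,"theta":[0.0268,-0.151],"w":[-3.0381,-0.189],"tcp":[-0.0088,0.0518,0.6351],"\u03c4":[0.0,0.0]}
{"k":20,"theta":[-0.0212,-0.153],"w":[-3.3643,-0.0711],"tcp":[0.0011,0.0631,0.6341],"\u03c4":[0.0,0.0]}
{"k":21,"theta":[-0.0742,-0.153],"w":[-3.71,0.0705],"tcp":[0.0116,0.0753,0.6327],"\u03c4":[0.0,0.0]}
{"k":22,"theta":[-0.1326,-0.1508],"w":[-4.0719,0.2377],"tcp":[0.0225,0.0883,0.6308],"\u03c4":[0.0,0.0]}
{"k":23,"theta":[-0.1965,-0.1457],"w":[-4.4512,0.4408],"tcp":[0.0339,0.1021,0.6283],"\u03c4":[0.0,0.0]}
{"k":24,"theta":[-0.2661,-0.1374],"w":[-4.8398,0.6813],"tcp":[0.0458,0.1168,0.6251],"\u03c4":[0.0,0.0]}
{"k":25,"theta":[-0.3416,-0.1251],"w":[-5.2264,0.9593],"tcp":[0.0583,0.1324,0.6212],"\u03c4":[0.0,0.0]}
{"k":26,"theta":[-0.4229,-0.1084],"w":[-5.597,1.2733],"tcp":[0.0713,0.1488,0.6164],"\u03c4":[0.0,0.0]}
{"k":27,"theta":[-0.5094,-0.0867],"w":[-5.9356,1.6204],"tcp":[0.0849,0.166,0.6105],"\u03c4":[0.0,0.0]}
{"k":28,"theta":[-0.6007,-0.0596],"w":[-6.2259,1.9959],"tcp":[0.0992,0.1841,0.6034],"\u03c4":[0.0,0.0]}
{"k":29,"theta":[-0.6959,-0.0267],"w":[-6.4533,2.3944],"tcp":[0.1142,0.2029,0.5949],"\u03c4":[0.0,0.0]}
{"k":30,"theta":[-0.7939,0.0123],"w":[-6.6067,2.8096],"tcp":[0.1298,0.2224,0.5847],"\u03c4":[0.0,0.0]}
{"k":31,"theta":[-0.8937,0.0576],"w":[-6.6807,3.2356],"tcp":[0.1462,0.2426,0.5724],"\u03c4":[0.0,0.0]}
{"k":32,"theta":[-0.9939,0.1094],"w":[-6.6759,3.6669],"tcp":[0.1631,0.2633,0.5578],"\u03c4":[0.0,0.0]}
{"k":33,"theta":[-1.0936,0.1676],"w":[-6.5987,4.0991],"tcp":[0.1805,0.2845,0.5405],"\u03c4":[0.0,0.0]}
{"k":34,"theta":[-1.1916,0.2323],"w":[-6.4602,4.5286],"tcp":[0.1982,0.3059,0.5201],"\u03c4":[0.0,0.0]}
{"k":35,"theta":[-1.2871,0.3034],"w":[-6.2744,4.9526],"tcp":[0.2159,0.3272,0.4963],"\u03c4":[0.0,0.0]}
{"k":36,"theta":[-1.3797,0.3809],"w":[-6.0563,5.369],"tcp":[0.2332,0.3482,0.4688],"\u03c4":[0.0,0.0]}
{"k":37,"theta":[-1.4687,0.4645],"w":[-5.8207,5.7755],"tcp":[0.2498,0.3683,0.4373],"\u03c4":[0.0,0.0]}
{"k":38,"theta":[-1.5543,0.5541],"w":[-5.5806,6.1699],"tcp":[0.2651,0.3872,0.4017],"\u03c4":[0.0,0.0]}
{"k":39,"theta":[-1.6362,0.6495],"w":[-5.3476,6.5492],"tcp":[0.2785,0.4042,0.3618],"\u03c4":[0.0,0.0]}
{"k":40,"theta":[-1.7148,0.7505],"w":[-5.1314,6.9098],"tcp":[0.2895,0.4188,0.3178],"\u03c4":[0.0,0.0]}
{"k":41,"theta":[-1.7903,0.8567],"w":[-4.9402,7.247],"tcp":[0.2973,0.4305,0.27],"\u03c4":[0.0,0.0]}
{"k":42,"theta":[-1.8631,0.9677],"w":[-4.7812,7.5548],"tcp":[0.3014,0.4384,0.2189],"\u03c4":[0.0,0.0]}
{"k":43,"theta":[-1.9339,1.0831],"w":[-4.6616,7.826],"tcp":[0.301,0.4422,0.165],"\u03c4":[0.0,0.0]}
{"k":44,"theta":[-2.0032,1.2023],"w":[-4.589,8.0515],"tcp":[0.2957,0.4412,0.1094],"\u03c4":[0.0,0.0]}
{"k":45,"theta":[-2.0719,1.3244],"w":[-4.5731,8.2201],"tcp":[0.2849,0.435,0.0531],"\u03c4":[0.0,0.0]}
{"k":46,"theta":[-2.1408,1.4485],"w":[-4.6265,8.3181],"tcp":[0.2684,0.4236,-0.0026],"\u03c4":[0.0,0.0]}
{"k":47,"theta":[-2.2111,1.5735],"w":[-4.7667,8.3279],"tcp":[0.2462,0.4068,-0.0562],"\u03c4":[0.0,0.0]}
{"k":48,"theta":[-2.2843,1.6978],"w":[-5.0182,8.2267],"tcp":[0.2183,0.3848,-0.1065],"\u03c4":[0.0,0.0]}
{"k":49,"theta":[-2.3624,1.8196],"w":[-5.4151,7.9844],"tcp":[0.1853,0.3582,-0.152],"\u03c4":[0.0,0.0]}
{"k":50,"theta":[-2.4477,1.9364],"w":[-6.0015,7.5615],"tcp":[0.1478,0.3276,-0.1917],"\u03c4":[0.0,0.0]}
{"k":51,"theta":[-2.5436,2.0453],"w":[-6.8277,6.9081],"tcp":[0.1068,0.2938,-0.2247],"\u03c4":[0.0,0.0]}
{"k":52,"theta":[-2.6539,2.1422],"w":[-7.9315,5.9696],"tcp":[0.0634,0.2577,-0.2505],"\u03c4":[0.0,0.0]}
{"k":53,"theta":[-2.7829,2.2227],"w":[-9.2942,4.7061],"tcp":[0.0188,0.2204,-0.2693],"\u03c4":[0.0,0.0]}
{"k":54,"theta":[-2.9334,2.2819],"w":[-10.7735,3.1317],"tcp":[-0.0257,0.1827,-0.2814],"\u03c4":[0.0,0.0]}
{"k":55,"theta":[-3.1052,2.3156],"w":[-12.0692,1.354],"tcp":[-0.069,0.1455,-0.2877]}
{"summary": "final theta (rad): -3.1052 2.3156"}


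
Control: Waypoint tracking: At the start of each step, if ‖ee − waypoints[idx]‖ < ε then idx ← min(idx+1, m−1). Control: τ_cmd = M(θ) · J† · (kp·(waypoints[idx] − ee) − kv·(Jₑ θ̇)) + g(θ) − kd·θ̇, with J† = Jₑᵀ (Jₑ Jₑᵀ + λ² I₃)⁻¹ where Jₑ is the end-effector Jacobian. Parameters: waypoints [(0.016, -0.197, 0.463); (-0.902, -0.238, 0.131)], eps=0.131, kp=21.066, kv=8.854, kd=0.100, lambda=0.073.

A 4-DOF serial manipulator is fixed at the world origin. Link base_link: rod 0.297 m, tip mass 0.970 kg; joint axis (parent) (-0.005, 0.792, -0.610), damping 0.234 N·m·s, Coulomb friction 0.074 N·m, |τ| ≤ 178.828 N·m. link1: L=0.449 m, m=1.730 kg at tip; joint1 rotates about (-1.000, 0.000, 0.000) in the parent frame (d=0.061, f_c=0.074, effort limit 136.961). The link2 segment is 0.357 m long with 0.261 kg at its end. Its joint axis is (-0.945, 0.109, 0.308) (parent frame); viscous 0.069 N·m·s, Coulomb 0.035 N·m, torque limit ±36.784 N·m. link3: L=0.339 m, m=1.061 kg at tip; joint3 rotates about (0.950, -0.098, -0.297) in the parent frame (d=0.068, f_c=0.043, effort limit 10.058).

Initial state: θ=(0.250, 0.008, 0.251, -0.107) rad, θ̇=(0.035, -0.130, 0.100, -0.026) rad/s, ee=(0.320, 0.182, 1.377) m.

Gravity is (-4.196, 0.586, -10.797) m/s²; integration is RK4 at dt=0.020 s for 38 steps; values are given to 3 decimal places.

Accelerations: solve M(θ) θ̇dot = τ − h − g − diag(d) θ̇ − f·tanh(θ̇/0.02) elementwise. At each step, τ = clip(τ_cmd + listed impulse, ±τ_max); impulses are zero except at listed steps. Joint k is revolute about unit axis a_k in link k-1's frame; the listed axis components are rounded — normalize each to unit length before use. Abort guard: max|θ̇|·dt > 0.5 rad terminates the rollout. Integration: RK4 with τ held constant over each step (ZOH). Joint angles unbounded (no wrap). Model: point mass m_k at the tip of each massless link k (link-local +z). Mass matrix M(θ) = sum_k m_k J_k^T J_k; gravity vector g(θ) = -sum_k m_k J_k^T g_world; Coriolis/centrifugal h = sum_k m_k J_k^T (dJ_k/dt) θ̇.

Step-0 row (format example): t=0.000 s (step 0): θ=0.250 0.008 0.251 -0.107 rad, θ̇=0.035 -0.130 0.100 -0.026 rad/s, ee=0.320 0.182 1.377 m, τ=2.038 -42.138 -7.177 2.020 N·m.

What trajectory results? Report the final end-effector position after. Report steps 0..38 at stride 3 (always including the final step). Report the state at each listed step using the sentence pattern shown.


t=0.060 s (step 3): θ=0.252 -0.129 0.417 -0.211 rad, θ̇=0.131 -4.027 5.068 -2.670 rad/s, ee=0.312 0.166 1.357 m, τ=6.608 -19.898 -4.641 1.552 N·m.
t=0.120 s (step 6): θ=0.275 -0.407 0.768 -0.367 rad, θ̇=0.666 -4.877 6.057 -2.435 rad/s, ee=0.281 0.125 1.286 m, τ=6.617 1.708 -3.344 1.874 N·m.
t=0.180 s (step 9): θ=0.330 -0.686 1.097 -0.511 rad, θ̇=1.113 -4.389 4.806 -2.441 rad/s, ee=0.241 0.068 1.185 m, τ=4.027 10.616 -3.908 2.855 N·m.
t=0.240 s (step 12): θ=0.405 -0.930 1.343 -0.661 rad, θ̇=1.364 -3.756 3.428 -2.548 rad/s, ee=0.205 0.012 1.079 m, τ=2.171 13.981 -4.506 3.626 N·m.
t=0.300 s (step 15): θ=0.490 -1.138 1.514 -0.814 rad, θ̇=1.452 -3.187 2.332 -2.541 rad/s, ee=0.175 -0.035 0.981 m, τ=1.301 15.144 -4.707 4.053 N·m.
t=0.360 s (step 18): θ=0.576 -1.314 1.629 -0.962 rad, θ̇=1.415 -2.702 1.524 -2.399 rad/s, ee=0.150 -0.073 0.896 m, τ=1.063 15.367 -4.584 4.224 N·m.
t=0.420 s (step 21): θ=0.658 -1.464 1.702 -1.099 rad, θ̇=1.297 -2.296 0.955 -2.155 rad/s, ee=0.128 -0.102 0.825 m, τ=1.146 15.159 -4.274 4.246 N·m.
t=0.480 s (step 24): θ=0.731 -1.592 1.747 -1.219 rad, θ̇=1.145 -1.965 0.571 -1.861 rad/s, ee=0.108 -0.124 0.768 m, τ=1.357 14.754 -3.879 4.193 N·m.
t=0.540 s (step 27): θ=0.796 -1.701 1.773 -1.322 rad, θ̇=0.999 -1.703 0.319 -1.559 rad/s, ee=0.090 -0.140 0.721 m, τ=1.597 14.275 -3.456 4.111 N·m.
t=0.600 s (step 30): θ=0.852 -1.797 1.787 -1.406 rad, θ̇=0.883 -1.502 0.156 -1.280 rad/s, ee=0.073 -0.152 0.683 m, τ=1.825 13.793 -3.035 4.019 N·m.
t=0.660 s (step 33): θ=0.902 -1.883 1.793 -1.476 rad, θ̇=0.802 -1.349 0.049 -1.035 rad/s, ee=0.059 -0.161 0.652 m, τ=2.029 13.338 -2.628 3.925 N·m.
t=0.720 s (step 36): θ=0.949 -1.960 1.794 -1.531 rad, θ̇=0.750 -1.236 -0.013 -0.815 rad/s, ee=0.047 -0.168 0.626 m, τ=2.209 12.894 -2.248 3.830 N·m.
t=0.760 s (step 38): θ=0.978 -2.009 1.793 -1.561 rad, θ̇=0.729 -1.182 -0.033 -0.675 rad/s, ee=0.040 -0.171 0.612 m.
final ee position (m): 0.040 -0.171 0.612


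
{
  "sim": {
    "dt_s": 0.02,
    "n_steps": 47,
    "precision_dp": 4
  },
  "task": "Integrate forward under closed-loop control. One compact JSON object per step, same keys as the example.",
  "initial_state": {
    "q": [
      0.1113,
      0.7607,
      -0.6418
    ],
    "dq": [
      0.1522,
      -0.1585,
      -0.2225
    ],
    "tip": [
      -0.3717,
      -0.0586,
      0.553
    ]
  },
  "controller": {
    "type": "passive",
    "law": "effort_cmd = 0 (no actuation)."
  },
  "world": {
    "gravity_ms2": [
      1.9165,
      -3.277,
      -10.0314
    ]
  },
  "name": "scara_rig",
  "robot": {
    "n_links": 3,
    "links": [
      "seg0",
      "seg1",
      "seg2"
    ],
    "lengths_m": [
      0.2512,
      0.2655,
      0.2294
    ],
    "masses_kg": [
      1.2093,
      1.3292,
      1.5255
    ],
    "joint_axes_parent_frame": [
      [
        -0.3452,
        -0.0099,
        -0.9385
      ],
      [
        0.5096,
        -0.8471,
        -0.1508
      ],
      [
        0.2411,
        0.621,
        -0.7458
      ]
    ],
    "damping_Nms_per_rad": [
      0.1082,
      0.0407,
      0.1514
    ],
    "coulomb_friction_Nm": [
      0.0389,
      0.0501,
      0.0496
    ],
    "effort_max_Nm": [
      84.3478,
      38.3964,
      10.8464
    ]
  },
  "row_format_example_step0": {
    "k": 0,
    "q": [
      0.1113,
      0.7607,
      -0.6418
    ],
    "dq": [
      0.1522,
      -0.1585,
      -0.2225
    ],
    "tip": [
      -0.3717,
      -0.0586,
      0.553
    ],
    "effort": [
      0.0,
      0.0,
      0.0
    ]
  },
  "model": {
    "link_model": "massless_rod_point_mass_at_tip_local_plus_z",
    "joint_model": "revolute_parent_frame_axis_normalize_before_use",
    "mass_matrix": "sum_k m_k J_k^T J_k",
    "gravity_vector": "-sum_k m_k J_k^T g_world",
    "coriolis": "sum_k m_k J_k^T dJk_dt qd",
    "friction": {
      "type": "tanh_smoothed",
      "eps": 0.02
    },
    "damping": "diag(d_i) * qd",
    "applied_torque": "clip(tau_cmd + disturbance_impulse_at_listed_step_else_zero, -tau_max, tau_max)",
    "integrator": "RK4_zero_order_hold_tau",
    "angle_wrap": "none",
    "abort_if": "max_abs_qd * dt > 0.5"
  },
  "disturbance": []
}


{"k":1,"q":[0.1127,0.76,-0.6496],"dq":[-0.0095,0.0866,-0.5486],"tip":[-0.3721,-0.0575,0.5522],"effort":[0.0,0.0,0.0]}
{"k":2,"q":[0.111,0.7642,-0.6633],"dq":[-0.1623,0.346,-0.8078],"tip":[-0.3741,-0.0583,0.5488],"effort":[0.0,0.0,0.0]}
{"k":3,"q":[0.1063,0.774,-0.6813],"dq":[-0.3069,0.6328,-0.9759],"tip":[-0.3777,-0.0611,0.5428],"effort":[0.0,0.0,0.0]}
{"k":4,"q":[0.0987,0.7897,-0.7018],"dq":[-0.4461,0.9482,-1.0601],"tip":[-0.3827,-0.0658,0.534],"effort":[0.0,0.0,0.0]}
{"k":5,"q":[0.0884,0.8121,-0.7232],"dq":[-0.5825,1.2948,-1.0609],"tip":[-0.389,-0.0724,0.5224],"effort":[0.0,0.0,0.0]}
{"k":6,"q":[0.0754,0.8418,-0.7437],"dq":[-0.7195,1.6759,-0.9734],"tip":[-0.3964,-0.0809,0.5078],"effort":[0.0,0.0,0.0]}
{"k":7,"q":[0.0596,0.8794,-0.7615],"dq":[-0.8606,2.0946,-0.7898],"tip":[-0.4045,-0.0913,0.49],"effort":[0.0,0.0,0.0]}
{"k":8,"q":[0.041,0.9258,-0.7746],"dq":[-1.0095,2.5536,-0.4996],"tip":[-0.4132,-0.1035,0.4688],"effort":[0.0,0.0,0.0]}
{"k":9,"q":[0.0192,0.9818,-0.7807],"dq":[-1.1705,3.0542,-0.0924],"tip":[-0.4218,-0.1175,0.4439],"effort":[0.0,0.0,0.0]}
{"k":10,"q":[-0.006,1.0479,-0.7787],"dq":[-1.3565,3.5587,0.288],"tip":[-0.43,-0.1332,0.415],"effort":[0.0,0.0,0.0]}
{"k":11,"q":[-0.0352,1.1245,-0.768],"dq":[-1.564,4.1055,0.814],"tip":[-0.4369,-0.1503,0.3819],"effort":[0.0,0.0,0.0]}
{"k":12,"q":[-0.0688,1.2124,-0.7451],"dq":[-1.7988,4.6895,1.5009],"tip":[-0.4418,-0.1686,0.3443],"effort":[0.0,0.0,0.0]}
{"k":13,"q":[-0.1074,1.3122,-0.7071],"dq":[-2.0697,5.2899,2.3173],"tip":[-0.4436,-0.1879,0.3022],"effort":[0.0,0.0,0.0]}
{"k":14,"q":[-0.1519,1.4239,-0.6519],"dq":[-2.3902,5.8749,3.2064],"tip":[-0.4414,-0.2076,0.2555],"effort":[0.0,0.0,0.0]}
{"k":15,"q":[-0.2035,1.5468,-0.5789],"dq":[-2.7853,6.3995,4.0737],"tip":[-0.4336,-0.2274,0.2046],"effort":[0.0,0.0,0.0]}
{"k":16,"q":[-0.2641,1.6791,-0.49],"dq":[-3.3019,6.8095,4.7849],"tip":[-0.4188,-0.2465,0.1498],"effort":[0.0,0.0,0.0]}
{"k":17,"q":[-0.3369,1.8181,-0.3895],"dq":[-4.0213,7.054,5.1962],"tip":[-0.3955,-0.2637,0.0919],"effort":[0.0,0.0,0.0]}
{"k":18,"q":[-0.4271,1.9599,-0.2847],"dq":[-5.0634,7.0972,5.2248],"tip":[-0.3623,-0.2778,0.0323],"effort":[0.0,0.0,0.0]}
{"k":19,"q":[-0.5426,2.1004,-0.1828],"dq":[-6.5728,6.9086,4.9207],"tip":[-0.3187,-0.2873,-0.027],"effort":[0.0,0.0,0.0]}
{"k":20,"q":[-0.694,2.2343,-0.0888],"dq":[-8.6654,6.4188,4.4695],"tip":[-0.2649,-0.2909,-0.0838],"effort":[0.0,0.0,0.0]}
{"k":21,"q":[-0.8928,2.3541,-0.0036],"dq":[-11.2714,5.4628,4.0769],"tip":[-0.2019,-0.2882,-0.1355],"effort":[0.0,0.0,0.0]}
{"k":22,"q":[-1.1447,2.448,0.0745],"dq":[-13.8144,3.7835,3.6912],"tip":[-0.1318,-0.2792,-0.18],"effort":[0.0,0.0,0.0]}
{"k":23,"q":[-1.4369,2.4997,0.1403],"dq":[-15.1036,1.2669,2.7329],"tip":[-0.0569,-0.2651,-0.216],"effort":[0.0,0.0,0.0]}
{"k":24,"q":[-1.7345,2.4958,0.1756],"dq":[-14.3359,-1.6601,0.6072],"tip":[0.0211,-0.2476,-0.2432],"effort":[0.0,0.0,0.0]}
{"k":25,"q":[-2.0002,2.4356,0.1605],"dq":[-12.09,-4.26,-2.111],"tip":[0.1012,-0.2279,-0.2611],"effort":[0.0,0.0,0.0]}
{"k":26,"q":[-2.2164,2.3301,0.0944],"dq":[-9.5515,-6.1658,-4.3248],"tip":[0.1828,-0.2059,-0.2684],"effort":[0.0,0.0,0.0]}
{"k":27,"q":[-2.3846,2.1937,-0.0028],"dq":[-7.3419,-7.3655,-5.1247],"tip":[0.2642,-0.1804,-0.2636],"effort":[0.0,0.0,0.0]}
{"k":28,"q":[-2.5135,2.0398,-0.0997],"dq":[-5.6364,-7.9195,-4.3478],"tip":[0.3427,-0.1505,-0.246],"effort":[0.0,0.0,0.0]}
{"k":29,"q":[-2.6134,1.8805,-0.1697],"dq":[-4.4361,-7.9386,-2.5415],"tip":[0.4155,-0.1162,-0.2161],"effort":[0.0,0.0,0.0]}
{"k":30,"q":[-2.6937,1.7246,-0.2],"dq":[-3.6538,-7.6168,-0.507],"tip":[0.4802,-0.0783,-0.1753],"effort":[0.0,0.0,0.0]}
{"k":31,"q":[-2.7618,1.5765,-0.194],"dq":[-3.1971,-7.1809,0.9911],"tip":[0.5346,-0.0384,-0.1257],"effort":[0.0,0.0,0.0]}
{"k":32,"q":[-2.8229,1.4375,-0.1639],"dq":[-2.9403,-6.7162,1.9258],"tip":[0.5774,0.0018,-0.0697],"effort":[0.0,0.0,0.0]}
{"k":33,"q":[-2.8803,1.3078,-0.1204],"dq":[-2.8153,-6.2593,2.3515],"tip":[0.608,0.0407,-0.0101],"effort":[0.0,0.0,0.0]}
{"k":34,"q":[-2.9361,1.1871,-0.0723],"dq":[-2.7746,-5.8096,2.4161],"tip":[0.627,0.0772,0.0505],"effort":[0.0,0.0,0.0]}
{"k":35,"q":[-2.9916,1.0755,-0.025],"dq":[-2.7787,-5.3513,2.2981],"tip":[0.6356,0.1104,0.1097],"effort":[0.0,0.0,0.0]}
{"k":36,"q":[-3.0473,0.9732,0.0194],"dq":[-2.7943,-4.872,2.14],"tip":[0.6356,0.1399,0.1658],"effort":[0.0,0.0,0.0]}
{"k":37,"q":[-3.1032,0.8808,0.0609],"dq":[-2.7949,-4.3679,2.0269],"tip":[0.6287,0.1658,0.2175],"effort":[0.0,0.0,0.0]}
{"k":38,"q":[-3.1589,0.7986,0.101],"dq":[-2.7601,-3.8434,1.9937],"tip":[0.6169,0.188,0.2641],"effort":[0.0,0.0,0.0]}
{"k":39,"q":[-3.2133,0.7271,0.1412],"dq":[-2.6747,-3.3075,2.0423],"tip":[0.6017,0.2069,0.3053],"effort":[0.0,0.0,0.0]}
{"k":40,"q":[-3.2654,0.6663,0.1831],"dq":[-2.5283,-2.7712,2.1582],"tip":[0.5844,0.223,0.3409],"effort":[0.0,0.0,0.0]}
{"k":41,"q":[-3.314,0.6162,0.2278],"dq":[-2.3159,-2.2455,2.3213],"tip":[0.5664,0.2365,0.3711],"effort":[0.0,0.0,0.0]}
{"k":42,"q":[-3.3576,0.5764,0.2761],"dq":[-2.0376,-1.7403,2.5119],"tip":[0.5485,0.248,0.3962],"effort":[0.0,0.0,0.0]}
{"k":43,"q":[-3.3951,0.5464,0.3284],"dq":[-1.6996,-1.263,2.7138],"tip":[0.5314,0.2577,0.4163],"effort":[0.0,0.0,0.0]}
{"k":44,"q":[-3.4253,0.5256,0.3847],"dq":[-1.3129,-0.8187,2.9147],"tip":[0.5157,0.2662,0.4319],"effort":[0.0,0.0,0.0]}
{"k":45,"q":[-3.4474,0.5134,0.4449],"dq":[-0.8922,-0.4087,3.1059],"tip":[0.5017,0.2736,0.443],"effort":[0.0,0.0,0.0]}
{"k":46,"q":[-3.4609,0.5091,0.5088],"dq":[-0.4547,-0.0317,3.2804],"tip":[0.4898,0.2802,0.4501],"effort":[0.0,0.0,0.0]}
{"k":47,"q":[-3.4656,0.5119,0.5759],"dq":[-0.021,0.3124,3.4205],"tip":[0.4801,0.2863,0.4531]}
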